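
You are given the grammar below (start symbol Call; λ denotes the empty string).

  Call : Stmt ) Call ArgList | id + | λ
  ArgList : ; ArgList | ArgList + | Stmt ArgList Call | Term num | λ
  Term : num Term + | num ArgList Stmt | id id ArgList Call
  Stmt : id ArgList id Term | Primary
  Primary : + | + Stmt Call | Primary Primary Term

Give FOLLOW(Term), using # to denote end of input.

In ArgList : Term num: add FIRST(num) = { num }.
In Term : num Term +: add FIRST(+) = { + }.
In Stmt : id ArgList id Term: Term is at the end, add FOLLOW(Stmt) = { #, ), +, ;, id, num }.
In Primary : Primary Primary Term: Term is at the end, add FOLLOW(Primary) = { #, ), +, ;, id, num }.
Union: FOLLOW(Term) = { #, ), +, ;, id, num }.

{ #, ), +, ;, id, num }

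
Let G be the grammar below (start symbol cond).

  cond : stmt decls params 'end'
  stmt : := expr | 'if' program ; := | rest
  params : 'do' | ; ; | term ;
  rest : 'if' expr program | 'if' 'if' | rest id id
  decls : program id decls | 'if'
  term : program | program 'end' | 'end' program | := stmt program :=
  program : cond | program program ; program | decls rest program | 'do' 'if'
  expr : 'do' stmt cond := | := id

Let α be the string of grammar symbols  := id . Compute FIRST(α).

{ := }

:= is a terminal; add {:=} and stop.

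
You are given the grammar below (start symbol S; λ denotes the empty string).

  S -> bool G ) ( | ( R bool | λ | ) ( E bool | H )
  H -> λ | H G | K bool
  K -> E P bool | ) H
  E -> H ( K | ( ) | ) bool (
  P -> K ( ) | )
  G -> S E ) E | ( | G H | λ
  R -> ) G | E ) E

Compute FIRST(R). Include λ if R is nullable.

R -> ) G contributes {)}.
From R -> E ) E: add FIRST(E) = { (, ), bool }.
Union: FIRST(R) = { (, ), bool }.

{ (, ), bool }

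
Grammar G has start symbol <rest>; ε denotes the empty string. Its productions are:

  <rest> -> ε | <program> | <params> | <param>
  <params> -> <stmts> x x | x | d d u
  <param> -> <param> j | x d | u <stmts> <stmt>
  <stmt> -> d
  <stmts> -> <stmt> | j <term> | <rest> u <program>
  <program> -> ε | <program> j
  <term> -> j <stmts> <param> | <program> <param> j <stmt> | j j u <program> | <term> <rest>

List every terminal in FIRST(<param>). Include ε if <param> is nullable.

From <param> -> <param> j: add FIRST(<param>) = { u, x }.
<param> -> x d contributes {x}.
<param> -> u <stmts> <stmt> contributes {u}.
Union: FIRST(<param>) = { u, x }.

{ u, x }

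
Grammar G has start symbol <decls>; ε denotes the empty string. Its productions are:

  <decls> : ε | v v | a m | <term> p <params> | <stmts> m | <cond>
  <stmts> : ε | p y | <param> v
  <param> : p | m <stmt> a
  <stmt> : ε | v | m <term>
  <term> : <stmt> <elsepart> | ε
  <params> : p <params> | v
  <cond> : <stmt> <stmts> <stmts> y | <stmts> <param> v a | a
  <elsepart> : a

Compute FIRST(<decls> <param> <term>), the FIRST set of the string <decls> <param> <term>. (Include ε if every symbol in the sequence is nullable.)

{ a, m, p, v, y }

Add FIRST(<decls>)\{ε} = { a, m, p, v, y }; <decls> is nullable, continue.
Add FIRST(<param>) = { m, p }; <param> is not nullable, stop.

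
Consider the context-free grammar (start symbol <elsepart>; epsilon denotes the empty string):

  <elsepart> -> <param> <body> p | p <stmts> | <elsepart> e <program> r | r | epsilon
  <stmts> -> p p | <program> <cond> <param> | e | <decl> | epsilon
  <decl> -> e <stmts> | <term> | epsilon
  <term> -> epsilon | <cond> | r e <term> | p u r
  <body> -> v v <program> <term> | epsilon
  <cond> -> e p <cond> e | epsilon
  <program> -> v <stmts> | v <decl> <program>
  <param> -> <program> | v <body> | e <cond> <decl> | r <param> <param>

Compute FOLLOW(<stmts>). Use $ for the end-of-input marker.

In <elsepart> -> p <stmts>: <stmts> is at the end, add FOLLOW(<elsepart>) = { $, e }.
In <decl> -> e <stmts>: <stmts> is at the end, add FOLLOW(<decl>) = { $, e, p, r, v }.
In <program> -> v <stmts>: <stmts> is at the end, add FOLLOW(<program>) = { $, e, p, r, v }.
Union: FOLLOW(<stmts>) = { $, e, p, r, v }.

{ $, e, p, r, v }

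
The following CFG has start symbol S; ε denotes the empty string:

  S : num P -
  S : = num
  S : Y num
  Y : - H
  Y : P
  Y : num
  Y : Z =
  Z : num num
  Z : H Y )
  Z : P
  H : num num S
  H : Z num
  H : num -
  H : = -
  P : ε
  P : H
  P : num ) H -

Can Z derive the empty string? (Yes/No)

Z : P and each of P is nullable, so Z ⇒* ε.

Yes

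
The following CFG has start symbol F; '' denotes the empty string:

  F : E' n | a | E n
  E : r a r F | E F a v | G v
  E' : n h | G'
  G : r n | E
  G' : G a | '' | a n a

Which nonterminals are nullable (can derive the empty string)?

{ E', G' }

Directly nullable (have an ''-production): G'.
E' : G' with every symbol nullable, so E' is nullable.
No other nonterminal has a production whose RHS symbols are all nullable.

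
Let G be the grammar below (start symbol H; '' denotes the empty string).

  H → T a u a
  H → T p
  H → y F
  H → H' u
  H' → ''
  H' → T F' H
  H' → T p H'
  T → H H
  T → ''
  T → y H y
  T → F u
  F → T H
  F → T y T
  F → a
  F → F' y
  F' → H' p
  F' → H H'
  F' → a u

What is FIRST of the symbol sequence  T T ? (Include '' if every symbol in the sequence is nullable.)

Add FIRST(T)\{''} = { a, p, u, y }; T is nullable, continue.
Add FIRST(T)\{''} = { a, p, u, y }; T is nullable, continue.
Every symbol is nullable, so include ''.

{ a, p, u, y, '' }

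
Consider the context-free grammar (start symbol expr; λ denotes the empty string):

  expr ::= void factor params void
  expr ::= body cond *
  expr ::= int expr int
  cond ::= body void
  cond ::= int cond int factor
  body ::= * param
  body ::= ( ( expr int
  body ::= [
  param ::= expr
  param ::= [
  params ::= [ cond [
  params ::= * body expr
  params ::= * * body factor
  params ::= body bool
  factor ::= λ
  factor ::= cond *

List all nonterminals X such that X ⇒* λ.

Directly nullable (have an λ-production): factor.
No other nonterminal has a production whose RHS symbols are all nullable.

{ factor }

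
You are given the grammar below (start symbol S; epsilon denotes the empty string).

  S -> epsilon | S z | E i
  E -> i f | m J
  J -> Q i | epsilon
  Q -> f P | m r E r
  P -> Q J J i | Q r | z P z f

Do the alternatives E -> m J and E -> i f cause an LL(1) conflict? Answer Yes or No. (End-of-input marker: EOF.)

FIRST(m J) = { m } and FIRST(i f) = { i }.
The FIRST sets are disjoint and neither alternative is nullable — no conflict.

No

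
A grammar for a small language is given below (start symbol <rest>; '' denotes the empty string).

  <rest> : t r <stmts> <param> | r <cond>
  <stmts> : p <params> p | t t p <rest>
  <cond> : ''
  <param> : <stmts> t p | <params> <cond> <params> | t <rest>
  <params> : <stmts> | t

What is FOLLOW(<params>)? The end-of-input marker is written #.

In <stmts> : p <params> p: add FIRST(p) = { p }.
In <param> : <params> <cond> <params>: add FIRST(<cond> <params>) = { p, t }.
In <param> : <params> <cond> <params>: <params> is at the end, add FOLLOW(<param>) = { #, p, t }.
Union: FOLLOW(<params>) = { #, p, t }.

{ #, p, t }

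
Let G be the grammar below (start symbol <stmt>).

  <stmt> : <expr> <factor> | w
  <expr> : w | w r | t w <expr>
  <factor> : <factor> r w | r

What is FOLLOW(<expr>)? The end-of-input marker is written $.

{ r }

In <stmt> : <expr> <factor>: add FIRST(<factor>) = { r }.
In <expr> : t w <expr>: <expr> is at the end, add FOLLOW(<expr>) = { r }.
Union: FOLLOW(<expr>) = { r }.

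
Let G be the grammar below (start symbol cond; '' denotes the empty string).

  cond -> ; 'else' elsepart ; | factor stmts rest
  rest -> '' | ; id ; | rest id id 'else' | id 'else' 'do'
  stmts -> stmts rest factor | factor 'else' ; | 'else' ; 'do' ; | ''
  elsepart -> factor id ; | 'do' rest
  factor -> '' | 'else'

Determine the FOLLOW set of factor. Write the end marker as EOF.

In cond -> factor stmts rest: add FIRST(stmts rest)\{''} = { 'else', ;, id }.
  Since stmts rest is nullable, also add FOLLOW(cond) = { EOF }.
In stmts -> stmts rest factor: factor is at the end, add FOLLOW(stmts) = { EOF, 'else', ;, id }.
In stmts -> factor 'else' ;: add FIRST('else' ;) = { 'else' }.
In elsepart -> factor id ;: add FIRST(id ;) = { id }.
Union: FOLLOW(factor) = { EOF, 'else', ;, id }.

{ EOF, 'else', ;, id }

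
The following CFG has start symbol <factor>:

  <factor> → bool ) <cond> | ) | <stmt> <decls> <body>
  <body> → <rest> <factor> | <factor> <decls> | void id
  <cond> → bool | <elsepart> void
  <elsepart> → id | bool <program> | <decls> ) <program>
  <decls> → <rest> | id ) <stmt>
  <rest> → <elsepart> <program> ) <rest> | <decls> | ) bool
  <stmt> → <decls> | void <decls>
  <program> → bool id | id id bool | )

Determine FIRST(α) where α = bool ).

bool is a terminal; add {bool} and stop.

{ bool }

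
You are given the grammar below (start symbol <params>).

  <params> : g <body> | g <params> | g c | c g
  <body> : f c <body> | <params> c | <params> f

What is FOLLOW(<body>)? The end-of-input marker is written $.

{ $, c, f }

In <params> : g <body>: <body> is at the end, add FOLLOW(<params>) = { $, c, f }.
In <body> : f c <body>: <body> is at the end, add FOLLOW(<body>) = { $, c, f }.
Union: FOLLOW(<body>) = { $, c, f }.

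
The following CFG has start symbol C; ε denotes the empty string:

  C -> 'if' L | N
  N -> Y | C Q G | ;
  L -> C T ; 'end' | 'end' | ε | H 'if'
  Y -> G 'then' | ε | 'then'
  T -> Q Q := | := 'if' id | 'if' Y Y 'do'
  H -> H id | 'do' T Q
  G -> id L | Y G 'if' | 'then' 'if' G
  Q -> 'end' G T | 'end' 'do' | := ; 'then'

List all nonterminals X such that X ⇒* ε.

Directly nullable (have an ε-production): L, Y.
C -> N with every symbol nullable, so C is nullable.
N -> Y with every symbol nullable, so N is nullable.
No other nonterminal has a production whose RHS symbols are all nullable.

{ C, L, N, Y }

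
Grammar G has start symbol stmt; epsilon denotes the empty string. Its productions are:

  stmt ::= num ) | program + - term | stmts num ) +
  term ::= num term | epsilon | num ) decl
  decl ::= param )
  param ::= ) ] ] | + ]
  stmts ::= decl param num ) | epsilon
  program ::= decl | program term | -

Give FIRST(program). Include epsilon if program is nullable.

{ ), +, - }

From program ::= decl: add FIRST(decl) = { ), + }.
From program ::= program term: add FIRST(program) = { ), +, - }.
program ::= - contributes {-}.
Union: FIRST(program) = { ), +, - }.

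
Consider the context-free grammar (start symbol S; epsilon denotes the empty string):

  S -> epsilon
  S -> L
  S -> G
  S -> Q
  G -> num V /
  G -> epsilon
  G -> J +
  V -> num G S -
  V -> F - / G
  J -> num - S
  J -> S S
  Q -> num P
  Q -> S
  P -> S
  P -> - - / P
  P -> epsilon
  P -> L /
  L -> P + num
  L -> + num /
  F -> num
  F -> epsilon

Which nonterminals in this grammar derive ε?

{ F, G, J, P, Q, S }

Directly nullable (have an epsilon-production): S, G, P, F.
J -> S S with every symbol nullable, so J is nullable.
Q -> S with every symbol nullable, so Q is nullable.
No other nonterminal has a production whose RHS symbols are all nullable.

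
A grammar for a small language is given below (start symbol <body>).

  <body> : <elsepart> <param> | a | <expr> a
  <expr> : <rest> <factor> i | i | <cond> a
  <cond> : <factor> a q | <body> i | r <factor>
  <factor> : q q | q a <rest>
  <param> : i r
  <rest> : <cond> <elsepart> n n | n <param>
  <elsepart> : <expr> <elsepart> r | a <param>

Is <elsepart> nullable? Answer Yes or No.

No nonterminal in this grammar is nullable.
No production of <elsepart> has an RHS whose symbols are all nullable, so <elsepart> is not nullable.

No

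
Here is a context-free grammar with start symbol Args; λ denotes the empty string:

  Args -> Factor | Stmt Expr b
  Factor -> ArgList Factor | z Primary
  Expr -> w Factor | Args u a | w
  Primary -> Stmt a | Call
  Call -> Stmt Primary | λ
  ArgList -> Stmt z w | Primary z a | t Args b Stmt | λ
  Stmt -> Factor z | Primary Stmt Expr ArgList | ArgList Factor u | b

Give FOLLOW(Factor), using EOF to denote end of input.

{ EOF, a, b, t, u, w, z }

In Args -> Factor: Factor is at the end, add FOLLOW(Args) = { EOF, b, u }.
In Factor -> ArgList Factor: Factor is at the end, add FOLLOW(Factor) = { EOF, a, b, t, u, w, z }.
In Expr -> w Factor: Factor is at the end, add FOLLOW(Expr) = { EOF, a, b, t, u, w, z }.
In Stmt -> Factor z: add FIRST(z) = { z }.
In Stmt -> ArgList Factor u: add FIRST(u) = { u }.
Union: FOLLOW(Factor) = { EOF, a, b, t, u, w, z }.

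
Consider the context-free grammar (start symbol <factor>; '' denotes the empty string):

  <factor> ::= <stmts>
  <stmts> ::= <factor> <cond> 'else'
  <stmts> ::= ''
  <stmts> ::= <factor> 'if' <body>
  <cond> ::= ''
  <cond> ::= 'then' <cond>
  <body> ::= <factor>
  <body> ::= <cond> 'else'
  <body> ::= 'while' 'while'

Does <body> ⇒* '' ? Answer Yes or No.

<body> ::= <factor> and each of <factor> is nullable, so <body> ⇒* ''.

Yes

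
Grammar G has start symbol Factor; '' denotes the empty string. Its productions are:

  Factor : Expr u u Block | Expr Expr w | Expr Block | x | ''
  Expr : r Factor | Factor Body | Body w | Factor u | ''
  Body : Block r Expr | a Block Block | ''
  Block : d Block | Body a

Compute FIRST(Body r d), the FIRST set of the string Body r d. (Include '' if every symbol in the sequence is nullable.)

Add FIRST(Body)\{''} = { a, d }; Body is nullable, continue.
r is a terminal; add {r} and stop.

{ a, d, r }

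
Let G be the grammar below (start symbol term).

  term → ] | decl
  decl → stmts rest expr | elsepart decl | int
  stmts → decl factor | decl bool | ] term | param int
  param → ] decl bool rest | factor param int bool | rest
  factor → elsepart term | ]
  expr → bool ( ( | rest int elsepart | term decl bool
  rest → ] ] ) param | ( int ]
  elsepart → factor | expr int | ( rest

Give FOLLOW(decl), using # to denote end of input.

{ #, (, ], bool, int }

In term → decl: decl is at the end, add FOLLOW(term) = { #, (, ], bool, int }.
In decl → elsepart decl: decl is at the end, add FOLLOW(decl) = { #, (, ], bool, int }.
In stmts → decl factor: add FIRST(factor) = { (, ], bool, int }.
In stmts → decl bool: add FIRST(bool) = { bool }.
In param → ] decl bool rest: add FIRST(bool rest) = { bool }.
In expr → term decl bool: add FIRST(bool) = { bool }.
Union: FOLLOW(decl) = { #, (, ], bool, int }.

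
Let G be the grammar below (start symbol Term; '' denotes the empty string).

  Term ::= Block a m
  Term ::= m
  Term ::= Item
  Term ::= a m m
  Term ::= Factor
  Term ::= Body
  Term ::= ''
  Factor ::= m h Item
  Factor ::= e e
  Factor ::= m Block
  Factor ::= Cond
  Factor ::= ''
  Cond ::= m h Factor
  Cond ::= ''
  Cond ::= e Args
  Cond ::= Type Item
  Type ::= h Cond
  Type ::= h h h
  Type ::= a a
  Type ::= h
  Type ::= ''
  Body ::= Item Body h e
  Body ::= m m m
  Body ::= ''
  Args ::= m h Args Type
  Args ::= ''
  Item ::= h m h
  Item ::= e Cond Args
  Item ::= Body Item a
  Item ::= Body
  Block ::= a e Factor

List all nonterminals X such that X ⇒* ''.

Directly nullable (have an ''-production): Term, Factor, Cond, Type, Body, Args.
Item ::= Body with every symbol nullable, so Item is nullable.
No other nonterminal has a production whose RHS symbols are all nullable.

{ Args, Body, Cond, Factor, Item, Term, Type }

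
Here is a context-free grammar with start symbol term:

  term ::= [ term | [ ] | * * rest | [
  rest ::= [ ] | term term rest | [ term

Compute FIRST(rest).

{ *, [ }

rest ::= [ ] contributes {[}.
From rest ::= term term rest: add FIRST(term) = { *, [ }.
rest ::= [ term contributes {[}.
Union: FIRST(rest) = { *, [ }.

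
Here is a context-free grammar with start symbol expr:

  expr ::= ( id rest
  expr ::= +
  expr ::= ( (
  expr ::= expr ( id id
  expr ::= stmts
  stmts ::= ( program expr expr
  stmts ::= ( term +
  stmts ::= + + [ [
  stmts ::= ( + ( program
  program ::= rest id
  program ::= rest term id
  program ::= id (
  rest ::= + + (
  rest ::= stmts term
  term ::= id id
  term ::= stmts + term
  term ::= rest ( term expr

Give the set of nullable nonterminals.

{ } (none)

No nonterminal has an empty production or an RHS whose symbols are all nullable.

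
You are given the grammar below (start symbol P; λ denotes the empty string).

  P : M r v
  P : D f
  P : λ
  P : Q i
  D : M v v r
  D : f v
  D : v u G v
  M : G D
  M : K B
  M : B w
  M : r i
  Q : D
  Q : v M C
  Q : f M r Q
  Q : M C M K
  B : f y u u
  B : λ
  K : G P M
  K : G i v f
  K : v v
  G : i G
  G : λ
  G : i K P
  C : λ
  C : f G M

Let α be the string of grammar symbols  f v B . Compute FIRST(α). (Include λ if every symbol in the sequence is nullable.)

{ f }

f is a terminal; add {f} and stop.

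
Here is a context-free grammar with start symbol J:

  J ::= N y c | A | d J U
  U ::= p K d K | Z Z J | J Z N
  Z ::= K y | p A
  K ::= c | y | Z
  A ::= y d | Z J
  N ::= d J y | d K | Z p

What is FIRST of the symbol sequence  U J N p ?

{ c, d, p, y }

Add FIRST(U) = { c, d, p, y }; U is not nullable, stop.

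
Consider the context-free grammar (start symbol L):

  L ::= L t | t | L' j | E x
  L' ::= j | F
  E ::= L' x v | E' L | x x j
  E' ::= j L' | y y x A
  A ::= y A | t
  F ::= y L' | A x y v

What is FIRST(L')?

L' ::= j contributes {j}.
From L' ::= F: add FIRST(F) = { t, y }.
Union: FIRST(L') = { j, t, y }.

{ j, t, y }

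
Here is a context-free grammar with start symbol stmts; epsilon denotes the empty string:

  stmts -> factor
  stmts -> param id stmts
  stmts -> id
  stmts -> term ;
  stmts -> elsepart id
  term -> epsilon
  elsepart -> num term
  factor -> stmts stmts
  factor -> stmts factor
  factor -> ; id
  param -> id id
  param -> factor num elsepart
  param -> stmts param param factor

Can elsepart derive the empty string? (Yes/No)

No

Nullable nonterminals: term.
No production of elsepart has an RHS whose symbols are all nullable, so elsepart is not nullable.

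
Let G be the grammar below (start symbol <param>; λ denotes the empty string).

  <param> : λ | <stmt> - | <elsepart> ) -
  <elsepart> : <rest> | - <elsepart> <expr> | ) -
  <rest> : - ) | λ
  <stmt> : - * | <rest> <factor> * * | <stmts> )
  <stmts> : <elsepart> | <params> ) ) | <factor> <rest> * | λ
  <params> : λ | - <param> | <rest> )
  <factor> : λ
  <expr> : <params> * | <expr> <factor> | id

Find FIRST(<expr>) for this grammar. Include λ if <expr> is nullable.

From <expr> : <params> *: <params> nullable, take FIRST(<params>) ∪ {*} = { ), *, - }.
From <expr> : <expr> <factor>: add FIRST(<expr>) = { ), *, -, id }.
<expr> : id contributes {id}.
Union: FIRST(<expr>) = { ), *, -, id }.

{ ), *, -, id }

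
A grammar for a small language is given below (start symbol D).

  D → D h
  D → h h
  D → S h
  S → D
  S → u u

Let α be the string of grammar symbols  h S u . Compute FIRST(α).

{ h }

h is a terminal; add {h} and stop.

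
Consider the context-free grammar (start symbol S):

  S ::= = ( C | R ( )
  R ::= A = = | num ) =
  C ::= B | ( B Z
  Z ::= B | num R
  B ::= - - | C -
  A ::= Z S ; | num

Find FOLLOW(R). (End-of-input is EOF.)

{ EOF, (, -, ;, =, num }

In S ::= R ( ): add FIRST(( )) = { ( }.
In Z ::= num R: R is at the end, add FOLLOW(Z) = { EOF, (, -, ;, =, num }.
Union: FOLLOW(R) = { EOF, (, -, ;, =, num }.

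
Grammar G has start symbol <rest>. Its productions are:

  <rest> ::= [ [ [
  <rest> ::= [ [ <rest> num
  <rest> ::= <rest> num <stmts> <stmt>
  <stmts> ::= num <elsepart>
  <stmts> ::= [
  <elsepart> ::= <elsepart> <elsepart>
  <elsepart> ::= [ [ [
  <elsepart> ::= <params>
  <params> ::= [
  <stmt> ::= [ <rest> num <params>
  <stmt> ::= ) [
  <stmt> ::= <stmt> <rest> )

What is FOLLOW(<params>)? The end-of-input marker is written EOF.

In <elsepart> ::= <params>: <params> is at the end, add FOLLOW(<elsepart>) = { ), [ }.
In <stmt> ::= [ <rest> num <params>: <params> is at the end, add FOLLOW(<stmt>) = { EOF, ), [, num }.
Union: FOLLOW(<params>) = { EOF, ), [, num }.

{ EOF, ), [, num }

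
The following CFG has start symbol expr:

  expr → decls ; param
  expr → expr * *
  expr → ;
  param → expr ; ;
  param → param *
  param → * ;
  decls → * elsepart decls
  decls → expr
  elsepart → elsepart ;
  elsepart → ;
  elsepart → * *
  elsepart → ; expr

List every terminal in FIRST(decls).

decls → * elsepart decls contributes {*}.
From decls → expr: add FIRST(expr) = { *, ; }.
Union: FIRST(decls) = { *, ; }.

{ *, ; }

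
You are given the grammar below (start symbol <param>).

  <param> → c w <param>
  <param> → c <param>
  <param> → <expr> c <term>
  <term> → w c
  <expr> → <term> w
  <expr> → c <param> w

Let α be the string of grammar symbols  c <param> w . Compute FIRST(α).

c is a terminal; add {c} and stop.

{ c }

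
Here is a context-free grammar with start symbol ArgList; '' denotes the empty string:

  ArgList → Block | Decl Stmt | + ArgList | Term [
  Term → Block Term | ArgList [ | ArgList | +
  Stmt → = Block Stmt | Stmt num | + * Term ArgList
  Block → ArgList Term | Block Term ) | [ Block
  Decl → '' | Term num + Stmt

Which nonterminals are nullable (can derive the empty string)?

{ Decl }

Directly nullable (have an ''-production): Decl.
No other nonterminal has a production whose RHS symbols are all nullable.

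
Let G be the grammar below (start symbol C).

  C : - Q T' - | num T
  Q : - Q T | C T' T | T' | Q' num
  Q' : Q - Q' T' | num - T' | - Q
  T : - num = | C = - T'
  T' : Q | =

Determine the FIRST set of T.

{ -, num }

T : - num = contributes {-}.
From T : C = - T': add FIRST(C) = { -, num }.
Union: FIRST(T) = { -, num }.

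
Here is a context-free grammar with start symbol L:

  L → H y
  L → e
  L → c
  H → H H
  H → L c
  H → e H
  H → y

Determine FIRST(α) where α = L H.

{ c, e, y }

Add FIRST(L) = { c, e, y }; L is not nullable, stop.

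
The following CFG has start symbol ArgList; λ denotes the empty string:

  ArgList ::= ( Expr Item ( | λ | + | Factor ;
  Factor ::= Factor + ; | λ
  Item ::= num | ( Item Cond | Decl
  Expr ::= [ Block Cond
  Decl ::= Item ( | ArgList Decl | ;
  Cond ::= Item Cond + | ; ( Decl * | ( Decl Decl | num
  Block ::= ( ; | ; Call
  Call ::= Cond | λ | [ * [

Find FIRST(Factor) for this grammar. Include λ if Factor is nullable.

From Factor ::= Factor + ;: Factor nullable, take FIRST(Factor) ∪ {+} = { + }.
Factor ::= λ contributes λ.
Union: FIRST(Factor) = { +, λ }.

{ +, λ }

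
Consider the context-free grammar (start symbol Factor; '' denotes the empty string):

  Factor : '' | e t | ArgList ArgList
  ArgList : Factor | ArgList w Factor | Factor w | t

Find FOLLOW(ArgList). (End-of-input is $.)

{ $, e, t, w }

In Factor : ArgList ArgList: add FIRST(ArgList)\{''} = { e, t, w }.
  Since ArgList is nullable, also add FOLLOW(Factor) = { $, e, t, w }.
In Factor : ArgList ArgList: ArgList is at the end, add FOLLOW(Factor) = { $, e, t, w }.
In ArgList : ArgList w Factor: add FIRST(w Factor) = { w }.
Union: FOLLOW(ArgList) = { $, e, t, w }.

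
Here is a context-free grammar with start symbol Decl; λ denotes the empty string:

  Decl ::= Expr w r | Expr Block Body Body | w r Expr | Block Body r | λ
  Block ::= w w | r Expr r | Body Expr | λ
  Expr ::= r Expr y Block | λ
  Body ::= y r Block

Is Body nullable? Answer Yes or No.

Nullable nonterminals: Block, Decl, Expr.
No production of Body has an RHS whose symbols are all nullable, so Body is not nullable.

No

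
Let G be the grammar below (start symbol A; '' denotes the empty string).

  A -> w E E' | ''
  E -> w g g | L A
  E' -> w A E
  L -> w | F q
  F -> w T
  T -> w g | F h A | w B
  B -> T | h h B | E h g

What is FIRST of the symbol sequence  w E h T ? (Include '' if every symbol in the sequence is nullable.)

w is a terminal; add {w} and stop.

{ w }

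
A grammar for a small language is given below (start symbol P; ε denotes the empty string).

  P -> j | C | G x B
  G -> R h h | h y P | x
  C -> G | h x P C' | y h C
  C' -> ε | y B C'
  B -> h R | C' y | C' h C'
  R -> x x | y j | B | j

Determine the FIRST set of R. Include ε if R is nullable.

{ h, j, x, y }

R -> x x contributes {x}.
R -> y j contributes {y}.
From R -> B: add FIRST(B) = { h, y }.
R -> j contributes {j}.
Union: FIRST(R) = { h, j, x, y }.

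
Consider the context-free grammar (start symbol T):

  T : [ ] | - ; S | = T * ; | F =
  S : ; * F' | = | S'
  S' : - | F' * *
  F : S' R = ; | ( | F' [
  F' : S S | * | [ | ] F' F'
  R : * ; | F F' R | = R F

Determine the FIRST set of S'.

{ *, -, ;, =, [, ] }

S' : - contributes {-}.
From S' : F' * *: add FIRST(F') = { *, -, ;, =, [, ] }.
Union: FIRST(S') = { *, -, ;, =, [, ] }.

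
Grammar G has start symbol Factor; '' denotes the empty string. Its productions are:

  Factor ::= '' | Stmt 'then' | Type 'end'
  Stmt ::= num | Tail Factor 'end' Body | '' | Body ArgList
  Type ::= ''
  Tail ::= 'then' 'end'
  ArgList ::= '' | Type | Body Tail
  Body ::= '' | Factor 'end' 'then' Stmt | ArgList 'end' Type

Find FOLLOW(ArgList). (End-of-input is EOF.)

{ 'end', 'then', num }

In Stmt ::= Body ArgList: ArgList is at the end, add FOLLOW(Stmt) = { 'end', 'then', num }.
In Body ::= ArgList 'end' Type: add FIRST('end' Type) = { 'end' }.
Union: FOLLOW(ArgList) = { 'end', 'then', num }.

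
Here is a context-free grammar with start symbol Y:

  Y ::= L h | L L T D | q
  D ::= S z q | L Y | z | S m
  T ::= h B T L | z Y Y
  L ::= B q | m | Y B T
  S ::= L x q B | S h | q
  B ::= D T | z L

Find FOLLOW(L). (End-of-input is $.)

In Y ::= L h: add FIRST(h) = { h }.
In Y ::= L L T D: add FIRST(L T D) = { m, q, z }.
In Y ::= L L T D: add FIRST(T D) = { h, z }.
In D ::= L Y: add FIRST(Y) = { m, q, z }.
In T ::= h B T L: L is at the end, add FOLLOW(T) = { h, m, q, x, z }.
In S ::= L x q B: add FIRST(x q B) = { x }.
In B ::= z L: L is at the end, add FOLLOW(B) = { h, m, q, z }.
Union: FOLLOW(L) = { h, m, q, x, z }.

{ h, m, q, x, z }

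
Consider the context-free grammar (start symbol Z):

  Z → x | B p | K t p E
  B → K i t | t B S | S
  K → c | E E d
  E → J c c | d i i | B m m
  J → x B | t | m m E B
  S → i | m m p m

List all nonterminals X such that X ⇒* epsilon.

{ } (none)

No nonterminal has an empty production or an RHS whose symbols are all nullable.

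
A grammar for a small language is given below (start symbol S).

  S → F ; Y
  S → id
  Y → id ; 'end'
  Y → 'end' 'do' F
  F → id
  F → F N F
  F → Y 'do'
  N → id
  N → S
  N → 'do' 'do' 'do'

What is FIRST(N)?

{ 'do', 'end', id }

N → id contributes {id}.
From N → S: add FIRST(S) = { 'end', id }.
N → 'do' 'do' 'do' contributes {'do'}.
Union: FIRST(N) = { 'do', 'end', id }.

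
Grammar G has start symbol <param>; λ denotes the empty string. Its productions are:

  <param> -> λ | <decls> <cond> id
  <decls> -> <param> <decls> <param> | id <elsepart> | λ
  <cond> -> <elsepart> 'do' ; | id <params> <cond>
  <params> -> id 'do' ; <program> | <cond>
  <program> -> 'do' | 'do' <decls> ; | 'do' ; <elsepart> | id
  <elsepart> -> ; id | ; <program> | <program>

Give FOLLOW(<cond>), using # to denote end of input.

In <param> -> <decls> <cond> id: add FIRST(id) = { id }.
In <cond> -> id <params> <cond>: <cond> is at the end, add FOLLOW(<cond>) = { 'do', ;, id }.
In <params> -> <cond>: <cond> is at the end, add FOLLOW(<params>) = { 'do', ;, id }.
Union: FOLLOW(<cond>) = { 'do', ;, id }.

{ 'do', ;, id }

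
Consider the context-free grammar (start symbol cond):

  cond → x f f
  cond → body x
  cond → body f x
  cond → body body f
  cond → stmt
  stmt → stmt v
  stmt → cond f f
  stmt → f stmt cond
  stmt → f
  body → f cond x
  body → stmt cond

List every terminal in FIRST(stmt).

{ f, x }

From stmt → stmt v: add FIRST(stmt) = { f, x }.
From stmt → cond f f: add FIRST(cond) = { f, x }.
stmt → f stmt cond contributes {f}.
stmt → f contributes {f}.
Union: FIRST(stmt) = { f, x }.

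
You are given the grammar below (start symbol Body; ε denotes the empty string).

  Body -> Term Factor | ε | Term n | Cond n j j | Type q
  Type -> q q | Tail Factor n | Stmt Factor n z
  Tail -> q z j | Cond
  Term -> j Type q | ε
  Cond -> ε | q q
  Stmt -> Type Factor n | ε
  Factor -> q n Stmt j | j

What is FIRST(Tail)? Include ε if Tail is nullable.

{ q, ε }

Tail -> q z j contributes {q}.
From Tail -> Cond: add FIRST(Cond) = { q, ε } (including ε since Cond is nullable).
Union: FIRST(Tail) = { q, ε }.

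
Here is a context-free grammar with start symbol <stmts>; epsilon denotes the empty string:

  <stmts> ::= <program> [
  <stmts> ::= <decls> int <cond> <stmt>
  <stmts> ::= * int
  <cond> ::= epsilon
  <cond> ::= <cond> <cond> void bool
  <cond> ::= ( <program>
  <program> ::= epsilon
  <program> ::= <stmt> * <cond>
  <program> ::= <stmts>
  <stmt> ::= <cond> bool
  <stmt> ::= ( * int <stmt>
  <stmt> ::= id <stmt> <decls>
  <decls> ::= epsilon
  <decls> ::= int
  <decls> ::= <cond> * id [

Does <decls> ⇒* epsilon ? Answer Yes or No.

<decls> has an epsilon-production, so <decls> ⇒ epsilon.

Yes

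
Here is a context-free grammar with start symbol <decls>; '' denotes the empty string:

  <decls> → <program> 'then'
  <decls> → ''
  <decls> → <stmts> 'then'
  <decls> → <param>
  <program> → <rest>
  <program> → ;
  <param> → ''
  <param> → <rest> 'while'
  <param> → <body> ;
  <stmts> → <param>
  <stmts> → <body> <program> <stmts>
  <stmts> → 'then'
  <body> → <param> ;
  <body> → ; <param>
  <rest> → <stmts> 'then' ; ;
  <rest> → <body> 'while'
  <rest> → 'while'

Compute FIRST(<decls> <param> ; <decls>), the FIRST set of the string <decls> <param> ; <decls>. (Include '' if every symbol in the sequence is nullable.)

Add FIRST(<decls>)\{''} = { 'then', 'while', ; }; <decls> is nullable, continue.
Add FIRST(<param>)\{''} = { 'then', 'while', ; }; <param> is nullable, continue.
; is a terminal; add {;} and stop.

{ 'then', 'while', ; }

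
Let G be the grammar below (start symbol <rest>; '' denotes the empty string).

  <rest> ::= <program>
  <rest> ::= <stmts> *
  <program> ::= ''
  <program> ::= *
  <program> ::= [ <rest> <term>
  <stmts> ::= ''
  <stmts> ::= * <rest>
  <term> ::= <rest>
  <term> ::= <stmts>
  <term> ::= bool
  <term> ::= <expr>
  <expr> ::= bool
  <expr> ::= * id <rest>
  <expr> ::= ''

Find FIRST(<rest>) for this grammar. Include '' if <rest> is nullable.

{ *, [, '' }

From <rest> ::= <program>: add FIRST(<program>) = { *, [, '' } (including '' since <program> is nullable).
From <rest> ::= <stmts> *: <stmts> nullable, take FIRST(<stmts>) ∪ {*} = { * }.
Union: FIRST(<rest>) = { *, [, '' }.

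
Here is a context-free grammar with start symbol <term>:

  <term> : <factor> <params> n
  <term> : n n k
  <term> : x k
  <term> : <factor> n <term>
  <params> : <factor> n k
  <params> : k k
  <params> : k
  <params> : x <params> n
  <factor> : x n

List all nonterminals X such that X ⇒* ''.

{ } (none)

No nonterminal has an empty production or an RHS whose symbols are all nullable.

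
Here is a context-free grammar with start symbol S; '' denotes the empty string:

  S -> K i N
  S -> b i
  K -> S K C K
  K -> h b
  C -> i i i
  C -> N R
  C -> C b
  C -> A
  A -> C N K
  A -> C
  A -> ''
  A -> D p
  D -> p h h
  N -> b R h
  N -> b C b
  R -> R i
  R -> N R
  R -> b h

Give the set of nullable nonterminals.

Directly nullable (have an ''-production): A.
C -> A with every symbol nullable, so C is nullable.
No other nonterminal has a production whose RHS symbols are all nullable.

{ A, C }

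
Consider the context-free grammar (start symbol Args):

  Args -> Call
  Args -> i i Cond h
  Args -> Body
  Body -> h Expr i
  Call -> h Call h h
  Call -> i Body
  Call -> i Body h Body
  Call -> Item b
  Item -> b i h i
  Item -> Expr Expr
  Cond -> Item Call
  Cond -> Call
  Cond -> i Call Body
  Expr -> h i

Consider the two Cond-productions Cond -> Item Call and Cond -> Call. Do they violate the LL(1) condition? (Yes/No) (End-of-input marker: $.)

FIRST(Item Call) = { b, h } and FIRST(Call) = { b, h, i }.
Both contain b, so the two alternatives are not disjoint — LL(1) conflict.

Yes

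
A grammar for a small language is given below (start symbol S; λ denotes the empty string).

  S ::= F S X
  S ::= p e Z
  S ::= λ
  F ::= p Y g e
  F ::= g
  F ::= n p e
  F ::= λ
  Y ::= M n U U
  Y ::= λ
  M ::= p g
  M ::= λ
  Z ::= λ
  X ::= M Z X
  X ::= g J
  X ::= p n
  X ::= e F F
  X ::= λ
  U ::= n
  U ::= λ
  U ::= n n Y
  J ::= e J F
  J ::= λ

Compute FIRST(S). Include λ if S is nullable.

{ e, g, n, p, λ }

From S ::= F S X: F, S, X nullable, take FIRST(F) ∪ FIRST(S) ∪ FIRST(X) = { e, g, n, p }; also λ since the whole RHS is nullable.
S ::= p e Z contributes {p}.
S ::= λ contributes λ.
Union: FIRST(S) = { e, g, n, p, λ }.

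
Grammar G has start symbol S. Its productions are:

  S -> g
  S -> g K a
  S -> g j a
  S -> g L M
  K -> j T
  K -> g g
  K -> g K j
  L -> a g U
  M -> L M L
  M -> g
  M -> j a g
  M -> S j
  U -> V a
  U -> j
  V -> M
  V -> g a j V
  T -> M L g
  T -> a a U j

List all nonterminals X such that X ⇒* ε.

No nonterminal has an empty production or an RHS whose symbols are all nullable.

{ } (none)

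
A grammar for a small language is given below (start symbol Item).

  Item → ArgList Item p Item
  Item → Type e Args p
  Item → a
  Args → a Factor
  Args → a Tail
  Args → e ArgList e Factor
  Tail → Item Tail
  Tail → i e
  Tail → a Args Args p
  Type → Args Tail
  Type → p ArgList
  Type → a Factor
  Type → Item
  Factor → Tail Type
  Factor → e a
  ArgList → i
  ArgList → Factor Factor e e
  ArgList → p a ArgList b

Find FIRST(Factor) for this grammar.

From Factor → Tail Type: add FIRST(Tail) = { a, e, i, p }.
Factor → e a contributes {e}.
Union: FIRST(Factor) = { a, e, i, p }.

{ a, e, i, p }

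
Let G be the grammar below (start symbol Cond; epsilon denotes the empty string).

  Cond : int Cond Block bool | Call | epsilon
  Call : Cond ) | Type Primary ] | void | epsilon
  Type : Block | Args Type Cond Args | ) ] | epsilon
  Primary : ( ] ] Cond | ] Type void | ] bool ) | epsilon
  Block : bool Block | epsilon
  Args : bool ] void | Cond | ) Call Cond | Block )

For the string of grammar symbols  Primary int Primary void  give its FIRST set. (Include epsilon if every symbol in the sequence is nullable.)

Add FIRST(Primary)\{epsilon} = { (, ] }; Primary is nullable, continue.
int is a terminal; add {int} and stop.

{ (, ], int }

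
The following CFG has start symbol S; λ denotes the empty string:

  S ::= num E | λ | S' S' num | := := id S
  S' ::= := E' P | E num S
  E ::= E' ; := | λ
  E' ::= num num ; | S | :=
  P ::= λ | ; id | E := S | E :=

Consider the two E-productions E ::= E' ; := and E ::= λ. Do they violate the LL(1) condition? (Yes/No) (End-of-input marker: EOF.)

Yes

FIRST(E' ; :=) = { :=, ;, num } and FIRST(λ) = { λ }.
The second alternative is nullable and FOLLOW(E) = { EOF, :=, ;, num } shares := with FIRST of the first — conflict.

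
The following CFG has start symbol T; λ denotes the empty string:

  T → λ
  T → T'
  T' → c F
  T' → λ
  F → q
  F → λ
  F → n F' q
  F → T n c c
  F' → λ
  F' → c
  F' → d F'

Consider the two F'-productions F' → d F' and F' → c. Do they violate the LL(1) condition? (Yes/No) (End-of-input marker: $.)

No

FIRST(d F') = { d } and FIRST(c) = { c }.
The FIRST sets are disjoint and neither alternative is nullable — no conflict.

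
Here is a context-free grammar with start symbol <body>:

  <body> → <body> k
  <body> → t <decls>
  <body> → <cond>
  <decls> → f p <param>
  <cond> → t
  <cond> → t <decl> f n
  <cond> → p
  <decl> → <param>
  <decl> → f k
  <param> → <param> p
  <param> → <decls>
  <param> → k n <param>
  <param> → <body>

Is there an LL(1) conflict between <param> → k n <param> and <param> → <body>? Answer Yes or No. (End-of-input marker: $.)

FIRST(k n <param>) = { k } and FIRST(<body>) = { p, t }.
The FIRST sets are disjoint and neither alternative is nullable — no conflict.

No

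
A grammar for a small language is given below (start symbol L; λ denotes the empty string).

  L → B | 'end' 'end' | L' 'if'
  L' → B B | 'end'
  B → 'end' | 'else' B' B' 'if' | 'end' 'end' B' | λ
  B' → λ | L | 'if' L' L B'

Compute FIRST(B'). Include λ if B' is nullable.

B' → λ contributes λ.
From B' → L: add FIRST(L) = { 'else', 'end', 'if', λ } (including λ since L is nullable).
B' → 'if' L' L B' contributes {'if'}.
Union: FIRST(B') = { 'else', 'end', 'if', λ }.

{ 'else', 'end', 'if', λ }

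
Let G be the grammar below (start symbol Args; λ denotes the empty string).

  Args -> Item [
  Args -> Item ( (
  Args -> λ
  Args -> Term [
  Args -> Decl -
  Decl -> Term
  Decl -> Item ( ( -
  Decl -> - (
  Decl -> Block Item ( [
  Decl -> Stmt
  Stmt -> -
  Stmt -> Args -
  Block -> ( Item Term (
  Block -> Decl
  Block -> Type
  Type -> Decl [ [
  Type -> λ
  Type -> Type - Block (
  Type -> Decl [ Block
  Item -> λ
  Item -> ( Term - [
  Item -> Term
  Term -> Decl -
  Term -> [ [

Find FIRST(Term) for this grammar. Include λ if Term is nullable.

From Term -> Decl -: add FIRST(Decl) = { (, -, [ }.
Term -> [ [ contributes {[}.
Union: FIRST(Term) = { (, -, [ }.

{ (, -, [ }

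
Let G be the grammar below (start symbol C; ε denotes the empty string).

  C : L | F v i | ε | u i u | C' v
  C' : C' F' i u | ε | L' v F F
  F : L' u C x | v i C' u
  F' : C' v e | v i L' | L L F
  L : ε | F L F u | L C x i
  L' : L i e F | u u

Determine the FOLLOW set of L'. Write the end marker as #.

{ i, u, v }

In C' : L' v F F: add FIRST(v F F) = { v }.
In F : L' u C x: add FIRST(u C x) = { u }.
In F' : v i L': L' is at the end, add FOLLOW(F') = { i }.
Union: FOLLOW(L') = { i, u, v }.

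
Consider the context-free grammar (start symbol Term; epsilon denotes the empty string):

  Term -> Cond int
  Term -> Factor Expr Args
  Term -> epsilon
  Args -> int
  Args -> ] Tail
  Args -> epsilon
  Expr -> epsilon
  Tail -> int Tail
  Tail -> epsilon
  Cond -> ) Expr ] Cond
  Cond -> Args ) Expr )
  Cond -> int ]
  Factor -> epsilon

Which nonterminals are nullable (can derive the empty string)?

{ Args, Expr, Factor, Tail, Term }

Directly nullable (have an epsilon-production): Term, Args, Expr, Tail, Factor.
No other nonterminal has a production whose RHS symbols are all nullable.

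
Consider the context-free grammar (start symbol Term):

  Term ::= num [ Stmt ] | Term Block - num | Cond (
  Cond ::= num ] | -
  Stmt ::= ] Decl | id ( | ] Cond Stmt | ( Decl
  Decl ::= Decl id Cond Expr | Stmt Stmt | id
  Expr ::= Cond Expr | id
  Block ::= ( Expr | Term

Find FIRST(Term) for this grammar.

{ -, num }

Term ::= num [ Stmt ] contributes {num}.
From Term ::= Term Block - num: add FIRST(Term) = { -, num }.
From Term ::= Cond (: add FIRST(Cond) = { -, num }.
Union: FIRST(Term) = { -, num }.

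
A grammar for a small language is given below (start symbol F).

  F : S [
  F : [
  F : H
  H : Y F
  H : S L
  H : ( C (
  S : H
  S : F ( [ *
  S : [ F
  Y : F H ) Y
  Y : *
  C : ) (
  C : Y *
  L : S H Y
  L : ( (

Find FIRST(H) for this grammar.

{ (, *, [ }

From H : Y F: add FIRST(Y) = { (, *, [ }.
From H : S L: add FIRST(S) = { (, *, [ }.
H : ( C ( contributes {(}.
Union: FIRST(H) = { (, *, [ }.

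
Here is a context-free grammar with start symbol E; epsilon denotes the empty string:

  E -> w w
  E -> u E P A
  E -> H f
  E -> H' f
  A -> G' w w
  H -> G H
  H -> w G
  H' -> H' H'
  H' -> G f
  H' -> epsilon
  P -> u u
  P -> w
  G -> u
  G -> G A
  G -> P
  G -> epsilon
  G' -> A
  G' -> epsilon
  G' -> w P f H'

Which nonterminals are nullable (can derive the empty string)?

Directly nullable (have an epsilon-production): H', G, G'.
No other nonterminal has a production whose RHS symbols are all nullable.

{ G, G', H' }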